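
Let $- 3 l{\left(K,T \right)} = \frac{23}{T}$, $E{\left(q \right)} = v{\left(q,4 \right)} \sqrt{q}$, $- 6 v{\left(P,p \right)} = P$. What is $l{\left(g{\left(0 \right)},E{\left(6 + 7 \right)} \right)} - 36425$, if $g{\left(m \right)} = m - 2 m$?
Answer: $-36425 + \frac{46 \sqrt{13}}{169} \approx -36424.0$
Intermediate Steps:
$v{\left(P,p \right)} = - \frac{P}{6}$
$g{\left(m \right)} = - m$
$E{\left(q \right)} = - \frac{q^{\frac{3}{2}}}{6}$ ($E{\left(q \right)} = - \frac{q}{6} \sqrt{q} = - \frac{q^{\frac{3}{2}}}{6}$)
$l{\left(K,T \right)} = - \frac{23}{3 T}$ ($l{\left(K,T \right)} = - \frac{23 \frac{1}{T}}{3} = - \frac{23}{3 T}$)
$l{\left(g{\left(0 \right)},E{\left(6 + 7 \right)} \right)} - 36425 = - \frac{23}{3 \left(- \frac{\left(6 + 7\right)^{\frac{3}{2}}}{6}\right)} - 36425 = - \frac{23}{3 \left(- \frac{13^{\frac{3}{2}}}{6}\right)} - 36425 = - \frac{23}{3 \left(- \frac{13 \sqrt{13}}{6}\right)} - 36425 = - \frac{23 \left(- \frac{6 \sqrt{13}}{169}\right)}{3} - 36425 = \frac{46 \sqrt{13}}{169} - 36425 = -36425 + \frac{46 \sqrt{13}}{169}$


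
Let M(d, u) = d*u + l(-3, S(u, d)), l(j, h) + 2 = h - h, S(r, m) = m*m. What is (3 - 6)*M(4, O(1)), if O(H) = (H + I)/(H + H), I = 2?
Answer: -12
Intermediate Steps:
S(r, m) = m²
O(H) = (2 + H)/(2*H) (O(H) = (H + 2)/(H + H) = (2 + H)/((2*H)) = (2 + H)*(1/(2*H)) = (2 + H)/(2*H))
l(j, h) = -2 (l(j, h) = -2 + (h - h) = -2 + 0 = -2)
M(d, u) = -2 + d*u (M(d, u) = d*u - 2 = -2 + d*u)
(3 - 6)*M(4, O(1)) = (3 - 6)*(-2 + 4*((½)*(2 + 1)/1)) = -3*(-2 + 4*((½)*1*3)) = -3*(-2 + 4*(3/2)) = -3*(-2 + 6) = -3*4 = -12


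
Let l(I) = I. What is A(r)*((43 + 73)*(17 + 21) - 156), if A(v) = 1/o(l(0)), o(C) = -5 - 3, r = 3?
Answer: -1063/2 ≈ -531.50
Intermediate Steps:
o(C) = -8
A(v) = -⅛ (A(v) = 1/(-8) = -⅛)
A(r)*((43 + 73)*(17 + 21) - 156) = -((43 + 73)*(17 + 21) - 156)/8 = -(116*38 - 156)/8 = -(4408 - 156)/8 = -⅛*4252 = -1063/2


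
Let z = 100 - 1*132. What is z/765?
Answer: -32/765 ≈ -0.041830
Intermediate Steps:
z = -32 (z = 100 - 132 = -32)
z/765 = -32/765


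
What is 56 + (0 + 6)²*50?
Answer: 1856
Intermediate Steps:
56 + (0 + 6)²*50 = 56 + 6²*50 = 56 + 36*50 = 56 + 1800 = 1856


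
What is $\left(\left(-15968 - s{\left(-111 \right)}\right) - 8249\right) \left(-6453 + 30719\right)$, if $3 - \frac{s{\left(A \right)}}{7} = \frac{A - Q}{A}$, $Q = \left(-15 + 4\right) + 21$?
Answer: $- \frac{65265129886}{111} \approx -5.8797 \cdot 10^{8}$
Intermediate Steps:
$Q = 10$ ($Q = -11 + 21 = 10$)
$s{\left(A \right)} = 21 - \frac{7 \left(-10 + A\right)}{A}$ ($s{\left(A \right)} = 21 - 7 \frac{A - 10}{A} = 21 - 7 \frac{-10 + A}{A} = 21 - \frac{7 \left(-10 + A\right)}{A}$)
$\left(\left(-15968 - s{\left(-111 \right)}\right) - 8249\right) \left(-6453 + 30719\right) = \left(\left(-15968 - \left(14 + \frac{70}{-111}\right)\right) - 8249\right) \left(-6453 + 30719\right) = \left(\left(-15968 - \left(14 + 70 \left(- \frac{1}{111}\right)\right)\right) - 8249\right) 24266 = \left(\left(-15968 - \left(14 - \frac{70}{111}\right)\right) - 8249\right) 24266 = \left(\left(-15968 - \frac{1484}{111}\right) - 8249\right) 24266 = \left(- \frac{1773932}{111} - 8249\right) 24266 = \left(- \frac{2689571}{111}\right) 24266 = - \frac{65265129886}{111}$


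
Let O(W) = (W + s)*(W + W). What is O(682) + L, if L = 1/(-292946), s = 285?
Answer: 386392258647/292946 ≈ 1.3190e+6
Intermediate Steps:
L = -1/292946 ≈ -3.4136e-6
O(W) = 2*W*(285 + W) (O(W) = (W + 285)*(W + W) = (285 + W)*(2*W) = 2*W*(285 + W))
O(682) + L = 2*682*(285 + 682) - 1/292946 = 2*682*967 - 1/292946 = 1318988 - 1/292946 = 386392258647/292946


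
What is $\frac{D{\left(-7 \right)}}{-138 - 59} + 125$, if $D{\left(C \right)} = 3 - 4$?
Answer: $\frac{24626}{197} \approx 125.01$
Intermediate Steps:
$D{\left(C \right)} = -1$ ($D{\left(C \right)} = 3 - 4 = -1$)
$\frac{D{\left(-7 \right)}}{-138 - 59} + 125 = \frac{1}{-138 - 59} \left(-1\right) + 125 = \frac{1}{-197} \left(-1\right) + 125 = \left(- \frac{1}{197}\right) \left(-1\right) + 125 = \frac{1}{197} + 125 = \frac{24626}{197}$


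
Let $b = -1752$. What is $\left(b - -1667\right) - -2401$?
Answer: $2316$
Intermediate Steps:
$\left(b - -1667\right) - -2401 = \left(-1752 - -1667\right) - -2401 = \left(-1752 + 1667\right) + 2401 = -85 + 2401 = 2316$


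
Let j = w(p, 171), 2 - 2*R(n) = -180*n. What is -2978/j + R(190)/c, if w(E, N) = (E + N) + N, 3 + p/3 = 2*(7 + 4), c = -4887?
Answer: -7125595/649971 ≈ -10.963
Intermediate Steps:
p = 57 (p = -9 + 3*(2*(7 + 4)) = -9 + 3*(2*11) = -9 + 3*22 = -9 + 66 = 57)
R(n) = 1 + 90*n (R(n) = 1 - (-90)*n = 1 + 90*n)
w(E, N) = E + 2*N
j = 399 (j = 57 + 2*171 = 57 + 342 = 399)
-2978/j + R(190)/c = -2978/399 + (1 + 90*190)/(-4887) = -2978*1/399 + (1 + 17100)*(-1/4887) = -2978/399 + 17101*(-1/4887) = -2978/399 - 17101/4887 = -7125595/649971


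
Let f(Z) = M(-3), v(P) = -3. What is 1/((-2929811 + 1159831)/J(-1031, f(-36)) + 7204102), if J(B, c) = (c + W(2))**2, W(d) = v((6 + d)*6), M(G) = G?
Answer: 9/64394423 ≈ 1.3976e-7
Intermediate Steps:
f(Z) = -3
W(d) = -3
J(B, c) = (-3 + c)**2 (J(B, c) = (c - 3)**2 = (-3 + c)**2)
1/((-2929811 + 1159831)/J(-1031, f(-36)) + 7204102) = 1/((-2929811 + 1159831)/((-3 - 3)**2) + 7204102) = 1/(-1769980/((-6)**2) + 7204102) = 1/(-1769980/36 + 7204102) = 1/(-1769980*1/36 + 7204102) = 1/(-442495/9 + 7204102) = 1/(64394423/9) = 9/64394423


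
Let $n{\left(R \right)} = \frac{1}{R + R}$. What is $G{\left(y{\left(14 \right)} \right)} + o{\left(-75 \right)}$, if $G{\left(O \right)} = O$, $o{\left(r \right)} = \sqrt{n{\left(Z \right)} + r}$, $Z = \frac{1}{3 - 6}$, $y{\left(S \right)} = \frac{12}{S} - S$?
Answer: $- \frac{92}{7} + \frac{3 i \sqrt{34}}{2} \approx -13.143 + 8.7464 i$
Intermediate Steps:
$y{\left(S \right)} = - S + \frac{12}{S}$
$Z = - \frac{1}{3}$ ($Z = \frac{1}{-3} = - \frac{1}{3} \approx -0.33333$)
$n{\left(R \right)} = \frac{1}{2 R}$
$o{\left(r \right)} = \sqrt{- \frac{3}{2} + r}$ ($o{\left(r \right)} = \sqrt{\frac{1}{2 \left(- \frac{1}{3}\right)} + r} = \sqrt{\frac{1}{2} \left(-3\right) + r} = \sqrt{- \frac{3}{2} + r}$)
$G{\left(y{\left(14 \right)} \right)} + o{\left(-75 \right)} = \left(\left(-1\right) 14 + \frac{12}{14}\right) + \frac{\sqrt{-6 + 4 \left(-75\right)}}{2} = \left(-14 + 12 \cdot \frac{1}{14}\right) + \frac{\sqrt{-6 - 300}}{2} = \left(-14 + \frac{6}{7}\right) + \frac{\sqrt{-306}}{2} = - \frac{92}{7} + \frac{3 i \sqrt{34}}{2}$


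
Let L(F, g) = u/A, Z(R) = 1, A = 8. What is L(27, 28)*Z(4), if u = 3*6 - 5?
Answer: 13/8 ≈ 1.6250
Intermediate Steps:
u = 13 (u = 18 - 5 = 13)
L(F, g) = 13/8
L(27, 28)*Z(4) = (13/8)*1 = 13/8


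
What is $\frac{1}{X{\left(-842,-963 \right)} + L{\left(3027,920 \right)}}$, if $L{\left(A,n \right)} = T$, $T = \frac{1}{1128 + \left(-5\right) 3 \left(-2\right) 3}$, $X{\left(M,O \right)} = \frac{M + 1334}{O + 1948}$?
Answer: $\frac{1199730}{600241} \approx 1.9987$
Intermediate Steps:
$X{\left(M,O \right)} = \frac{1334 + M}{1948 + O}$
$T = \frac{1}{1218}$ ($T = \frac{1}{1128 + \left(-15\right) \left(-2\right) 3} = \frac{1}{1128 + 30 \cdot 3} = \frac{1}{1128 + 90} = \frac{1}{1218} \approx 0.00082102$)
$L{\left(A,n \right)} = \frac{1}{1218}$
$\frac{1}{X{\left(-842,-963 \right)} + L{\left(3027,920 \right)}} = \frac{1}{\frac{1334 - 842}{1948 - 963} + \frac{1}{1218}} = \frac{1}{\frac{1}{985} \cdot 492 + \frac{1}{1218}} = \frac{1}{\frac{492}{985} + \frac{1}{1218}} = \frac{1}{\frac{600241}{1199730}} = \frac{1199730}{600241}$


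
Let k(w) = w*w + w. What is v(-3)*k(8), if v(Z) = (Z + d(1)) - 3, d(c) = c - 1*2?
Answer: -504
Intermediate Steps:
d(c) = -2 + c (d(c) = c - 2 = -2 + c)
k(w) = w + w**2 (k(w) = w**2 + w = w + w**2)
v(Z) = -4 + Z (v(Z) = (Z + (-2 + 1)) - 3 = (Z - 1) - 3 = (-1 + Z) - 3 = -4 + Z)
v(-3)*k(8) = (-4 - 3)*(8*(1 + 8)) = -56*9 = -7*72 = -504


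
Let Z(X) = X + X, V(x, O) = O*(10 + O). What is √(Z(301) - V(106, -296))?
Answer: I*√84054 ≈ 289.92*I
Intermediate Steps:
Z(X) = 2*X
√(Z(301) - V(106, -296)) = √(2*301 - (-296)*(10 - 296)) = √(602 - (-296)*(-286)) = √(602 - 1*84656) = √(602 - 84656) = √(-84054) = I*√84054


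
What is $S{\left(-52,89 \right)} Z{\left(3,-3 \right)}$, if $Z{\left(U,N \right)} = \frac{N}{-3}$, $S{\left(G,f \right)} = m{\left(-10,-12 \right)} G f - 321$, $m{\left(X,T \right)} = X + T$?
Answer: $101495$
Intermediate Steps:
$m{\left(X,T \right)} = T + X$
$S{\left(G,f \right)} = -321 - 22 G f$ ($S{\left(G,f \right)} = \left(-12 - 10\right) G f - 321 = - 22 G f - 321 = -321 - 22 G f$)
$Z{\left(U,N \right)} = - \frac{N}{3}$ ($Z{\left(U,N \right)} = N \left(- \frac{1}{3}\right) = - \frac{N}{3}$)
$S{\left(-52,89 \right)} Z{\left(3,-3 \right)} = \left(-321 - \left(-1144\right) 89\right) \left(\left(- \frac{1}{3}\right) \left(-3\right)\right) = \left(-321 + 101816\right) 1 = 101495 \cdot 1 = 101495$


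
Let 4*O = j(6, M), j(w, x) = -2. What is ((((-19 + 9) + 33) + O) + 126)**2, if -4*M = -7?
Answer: 88209/4 ≈ 22052.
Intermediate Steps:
M = 7/4 (M = -1/4*(-7) = 7/4 ≈ 1.7500)
O = -1/2 (O = (1/4)*(-2) = -1/2 ≈ -0.50000)
((((-19 + 9) + 33) + O) + 126)**2 = ((((-19 + 9) + 33) - 1/2) + 126)**2 = (((-10 + 33) - 1/2) + 126)**2 = ((23 - 1/2) + 126)**2 = (45/2 + 126)**2 = (297/2)**2 = 88209/4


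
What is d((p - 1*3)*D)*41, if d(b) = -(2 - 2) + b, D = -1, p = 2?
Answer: 41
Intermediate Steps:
d(b) = b (d(b) = -1*0 + b = 0 + b = b)
d((p - 1*3)*D)*41 = ((2 - 1*3)*(-1))*41 = ((2 - 3)*(-1))*41 = -1*(-1)*41 = 1*41 = 41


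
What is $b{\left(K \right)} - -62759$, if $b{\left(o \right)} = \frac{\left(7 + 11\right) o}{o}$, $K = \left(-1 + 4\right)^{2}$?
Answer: $62777$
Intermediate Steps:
$K = 9$ ($K = 3^{2} = 9$)
$b{\left(o \right)} = 18$ ($b{\left(o \right)} = \frac{18 o}{o} = 18$)
$b{\left(K \right)} - -62759 = 18 - -62759 = 18 + 62759 = 62777$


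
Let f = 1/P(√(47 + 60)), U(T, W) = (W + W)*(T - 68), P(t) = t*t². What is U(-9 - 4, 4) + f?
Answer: -648 + √107/11449 ≈ -648.00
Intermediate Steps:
P(t) = t³
U(T, W) = 2*W*(-68 + T) (U(T, W) = (2*W)*(-68 + T) = 2*W*(-68 + T))
f = √107/11449 (f = 1/((√(47 + 60))³) = 1/((√107)³) = 1/(107*√107) = √107/11449 ≈ 0.00090349)
U(-9 - 4, 4) + f = 2*4*(-68 + (-9 - 4)) + √107/11449 = 2*4*(-68 - 13) + √107/11449 = 2*4*(-81) + √107/11449 = -648 + √107/11449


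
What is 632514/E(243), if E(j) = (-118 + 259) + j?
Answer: 105419/64 ≈ 1647.2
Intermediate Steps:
E(j) = 141 + j
632514/E(243) = 632514/(141 + 243) = 632514/384 = 632514*(1/384) = 105419/64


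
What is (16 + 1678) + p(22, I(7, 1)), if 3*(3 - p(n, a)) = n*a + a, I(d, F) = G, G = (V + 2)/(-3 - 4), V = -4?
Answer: 35591/21 ≈ 1694.8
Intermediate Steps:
G = 2/7 (G = (-4 + 2)/(-3 - 4) = -2/(-7) = -2*(-⅐) = 2/7 ≈ 0.28571)
I(d, F) = 2/7
p(n, a) = 3 - a/3 - a*n/3 (p(n, a) = 3 - (n*a + a)/3 = 3 - (a*n + a)/3 = 3 - (a + a*n)/3 = 3 + (-a/3 - a*n/3) = 3 - a/3 - a*n/3)
(16 + 1678) + p(22, I(7, 1)) = (16 + 1678) + (3 - ⅓*2/7 - ⅓*2/7*22) = 1694 + (3 - 2/21 - 44/21) = 1694 + 17/21 = 35591/21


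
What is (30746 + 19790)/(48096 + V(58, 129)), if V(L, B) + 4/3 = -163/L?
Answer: 8793264/8367983 ≈ 1.0508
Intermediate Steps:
V(L, B) = -4/3 - 163/L
(30746 + 19790)/(48096 + V(58, 129)) = (30746 + 19790)/(48096 + (-4/3 - 163/58)) = 50536/(48096 + (-4/3 - 163*1/58)) = 50536/(48096 + (-4/3 - 163/58)) = 50536/(48096 - 721/174) = 50536/(8367983/174) = 50536*(174/8367983) = 8793264/8367983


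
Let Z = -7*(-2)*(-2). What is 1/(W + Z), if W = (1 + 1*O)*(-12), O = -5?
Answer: 1/20 ≈ 0.050000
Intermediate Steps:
Z = -28 (Z = 14*(-2) = -28)
W = 48 (W = (1 + 1*(-5))*(-12) = (1 - 5)*(-12) = -4*(-12) = 48)
1/(W + Z) = 1/(48 - 28) = 1/20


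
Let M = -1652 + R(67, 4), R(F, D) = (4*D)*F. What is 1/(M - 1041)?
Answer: -1/1621 ≈ -0.00061690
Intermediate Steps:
R(F, D) = 4*D*F
M = -580 (M = -1652 + 4*4*67 = -1652 + 1072 = -580)
1/(M - 1041) = 1/(-580 - 1041) = 1/(-1621) = -1/1621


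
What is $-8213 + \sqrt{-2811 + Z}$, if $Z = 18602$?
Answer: $-8213 + \sqrt{15791} \approx -8087.3$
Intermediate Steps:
$-8213 + \sqrt{-2811 + Z} = -8213 + \sqrt{-2811 + 18602} = -8213 + \sqrt{15791}$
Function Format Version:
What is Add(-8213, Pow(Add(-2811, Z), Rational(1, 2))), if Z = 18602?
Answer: Add(-8213, Pow(15791, Rational(1, 2))) ≈ -8087.3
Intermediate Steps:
Add(-8213, Pow(Add(-2811, Z), Rational(1, 2))) = Add(-8213, Pow(Add(-2811, 18602), Rational(1, 2))) = Add(-8213, Pow(15791, Rational(1, 2)))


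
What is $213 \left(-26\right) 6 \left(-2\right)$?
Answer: $66456$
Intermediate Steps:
$213 \left(-26\right) 6 \left(-2\right) = \left(-5538\right) \left(-12\right) = 66456$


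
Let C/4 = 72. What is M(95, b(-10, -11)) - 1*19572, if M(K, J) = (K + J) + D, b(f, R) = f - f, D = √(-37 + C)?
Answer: -19477 + √251 ≈ -19461.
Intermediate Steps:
C = 288 (C = 4*72 = 288)
D = √251 (D = √(-37 + 288) = √251 ≈ 15.843)
b(f, R) = 0
M(K, J) = J + K + √251 (M(K, J) = (K + J) + √251 = (J + K) + √251 = J + K + √251)
M(95, b(-10, -11)) - 1*19572 = (0 + 95 + √251) - 1*19572 = (95 + √251) - 19572 = -19477 + √251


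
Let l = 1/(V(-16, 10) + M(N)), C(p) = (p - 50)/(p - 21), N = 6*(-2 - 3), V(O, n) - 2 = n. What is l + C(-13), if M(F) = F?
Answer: 275/153 ≈ 1.7974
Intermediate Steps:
V(O, n) = 2 + n
N = -30 (N = 6*(-5) = -30)
C(p) = (-50 + p)/(-21 + p)
l = -1/18 (l = 1/((2 + 10) - 30) = 1/(12 - 30) = 1/(-18) = -1/18 ≈ -0.055556)
l + C(-13) = -1/18 + (-50 - 13)/(-21 - 13) = -1/18 - 63/(-34) = -1/18 - 1/34*(-63) = -1/18 + 63/34 = 275/153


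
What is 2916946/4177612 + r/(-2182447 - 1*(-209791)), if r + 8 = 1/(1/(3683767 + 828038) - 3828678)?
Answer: 24849716715508244360159767/35589233325418350305030352 ≈ 0.69824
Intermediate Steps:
r = -138193992862117/17274248543789 (r = -8 + 1/(1/(3683767 + 828038) - 3828678) = -8 + 1/(1/4511805 - 3828678) = -8 + 1/(-17274248543789/4511805) = -8 - 4511805/17274248543789 = -138193992862117/17274248543789 ≈ -8.0000)
2916946/4177612 + r/(-2182447 - 1*(-209791)) = 2916946/4177612 - 138193992862117/(17274248543789*(-2182447 - 1*(-209791))) = 2916946*(1/4177612) - 138193992862117/(17274248543789*(-2182447 + 209791)) = 1458473/2088806 - 138193992862117/17274248543789/(-1972656) = 1458473/2088806 - 138193992862117/17274248543789*(-1/1972656) = 1458473/2088806 + 138193992862117/34076150035396633584 = 24849716715508244360159767/35589233325418350305030352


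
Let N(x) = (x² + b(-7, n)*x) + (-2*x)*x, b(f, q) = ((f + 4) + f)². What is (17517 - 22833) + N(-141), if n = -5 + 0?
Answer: -39297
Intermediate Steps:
n = -5
b(f, q) = (4 + 2*f)² (b(f, q) = ((4 + f) + f)² = (4 + 2*f)²)
N(x) = -x² + 100*x (N(x) = (x² + (4*(2 - 7)²)*x) + (-2*x)*x = (x² + (4*(-5)²)*x) - 2*x² = (x² + (4*25)*x) - 2*x² = (x² + 100*x) - 2*x² = -x² + 100*x)
(17517 - 22833) + N(-141) = (17517 - 22833) - 141*(100 - 1*(-141)) = -5316 - 141*(100 + 141) = -5316 - 141*241 = -5316 - 33981 = -39297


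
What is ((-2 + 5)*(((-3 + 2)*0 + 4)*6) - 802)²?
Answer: 532900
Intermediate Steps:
((-2 + 5)*(((-3 + 2)*0 + 4)*6) - 802)² = (3*((-1*0 + 4)*6) - 802)² = (3*((0 + 4)*6) - 802)² = (3*(4*6) - 802)² = (3*24 - 802)² = (72 - 802)² = (-730)² = 532900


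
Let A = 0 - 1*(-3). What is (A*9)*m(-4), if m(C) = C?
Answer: -108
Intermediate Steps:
A = 3 (A = 0 + 3 = 3)
(A*9)*m(-4) = (3*9)*(-4) = 27*(-4) = -108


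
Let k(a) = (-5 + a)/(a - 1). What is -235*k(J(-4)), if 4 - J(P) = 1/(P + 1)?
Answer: 47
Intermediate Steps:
J(P) = 4 - 1/(1 + P) (J(P) = 4 - 1/(P + 1) = 4 - 1/(1 + P))
k(a) = (-5 + a)/(-1 + a)
-235*k(J(-4)) = -235*(-5 + (3 + 4*(-4))/(1 - 4))/(-1 + (3 + 4*(-4))/(1 - 4)) = -235*(-5 + (3 - 16)/(-3))/(-1 + (3 - 16)/(-3)) = -235*(-5 - ⅓*(-13))/(-1 - ⅓*(-13)) = -235*(-5 + 13/3)/(-1 + 13/3) = -235*(-2)/(10/3*3) = -141*(-2)/(2*3) = -235*(-⅕) = 47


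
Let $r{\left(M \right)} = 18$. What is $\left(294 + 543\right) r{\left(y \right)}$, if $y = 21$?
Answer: $15066$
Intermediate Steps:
$\left(294 + 543\right) r{\left(y \right)} = \left(294 + 543\right) 18 = 837 \cdot 18 = 15066$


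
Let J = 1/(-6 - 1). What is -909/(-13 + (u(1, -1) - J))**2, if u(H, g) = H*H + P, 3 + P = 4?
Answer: -44541/5776 ≈ -7.7114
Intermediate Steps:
P = 1 (P = -3 + 4 = 1)
J = -1/7 (J = 1/(-7) = -1/7 ≈ -0.14286)
u(H, g) = 1 + H**2 (u(H, g) = H*H + 1 = H**2 + 1 = 1 + H**2)
-909/(-13 + (u(1, -1) - J))**2 = -909/(-13 + ((1 + 1**2) - 1*(-1/7)))**2 = -909/(-13 + ((1 + 1) + 1/7))**2 = -909/(-13 + (2 + 1/7))**2 = -909/(-13 + 15/7)**2 = -909/((-76/7)**2) = -909/5776/49 = -909*49/5776 = -44541/5776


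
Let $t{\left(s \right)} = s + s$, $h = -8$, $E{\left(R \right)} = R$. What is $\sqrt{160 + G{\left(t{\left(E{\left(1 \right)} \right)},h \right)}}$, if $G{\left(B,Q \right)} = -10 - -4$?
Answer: $\sqrt{154} \approx 12.41$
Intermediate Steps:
$t{\left(s \right)} = 2 s$
$G{\left(B,Q \right)} = -6$ ($G{\left(B,Q \right)} = -10 + 4 = -6$)
$\sqrt{160 + G{\left(t{\left(E{\left(1 \right)} \right)},h \right)}} = \sqrt{160 - 6} = \sqrt{154}$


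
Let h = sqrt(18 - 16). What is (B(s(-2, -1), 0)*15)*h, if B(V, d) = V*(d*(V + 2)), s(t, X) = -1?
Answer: 0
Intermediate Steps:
h = sqrt(2) ≈ 1.4142
B(V, d) = V*d*(2 + V) (B(V, d) = V*(d*(2 + V)) = V*d*(2 + V))
(B(s(-2, -1), 0)*15)*h = (-1*0*(2 - 1)*15)*sqrt(2) = (-1*0*1*15)*sqrt(2) = (0*15)*sqrt(2) = 0*sqrt(2) = 0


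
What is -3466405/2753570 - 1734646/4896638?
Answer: -2175019963261/1348323549766 ≈ -1.6131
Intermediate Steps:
-3466405/2753570 - 1734646/4896638 = -3466405*1/2753570 - 1734646*1/4896638 = -693281/550714 - 867323/2448319 = -2175019963261/1348323549766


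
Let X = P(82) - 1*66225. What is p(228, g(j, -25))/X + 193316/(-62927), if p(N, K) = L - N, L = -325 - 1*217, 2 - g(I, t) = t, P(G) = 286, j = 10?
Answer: -12698609934/4149343453 ≈ -3.0604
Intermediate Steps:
g(I, t) = 2 - t
L = -542 (L = -325 - 217 = -542)
X = -65939 (X = 286 - 1*66225 = 286 - 66225 = -65939)
p(N, K) = -542 - N
p(228, g(j, -25))/X + 193316/(-62927) = (-542 - 1*228)/(-65939) + 193316/(-62927) = (-542 - 228)*(-1/65939) + 193316*(-1/62927) = -770*(-1/65939) - 193316/62927 = 770/65939 - 193316/62927 = -12698609934/4149343453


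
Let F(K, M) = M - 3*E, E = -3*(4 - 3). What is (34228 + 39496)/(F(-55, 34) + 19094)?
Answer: 73724/19137 ≈ 3.8524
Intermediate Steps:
E = -3 (E = -3*1 = -3)
F(K, M) = 9 + M (F(K, M) = M - 3*(-3) = M + 9 = 9 + M)
(34228 + 39496)/(F(-55, 34) + 19094) = (34228 + 39496)/((9 + 34) + 19094) = 73724/(43 + 19094) = 73724/19137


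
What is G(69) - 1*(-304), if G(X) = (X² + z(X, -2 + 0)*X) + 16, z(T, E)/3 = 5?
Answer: 6116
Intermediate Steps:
z(T, E) = 15 (z(T, E) = 3*5 = 15)
G(X) = 16 + X² + 15*X (G(X) = (X² + 15*X) + 16 = 16 + X² + 15*X)
G(69) - 1*(-304) = (16 + 69² + 15*69) - 1*(-304) = (16 + 4761 + 1035) + 304 = 5812 + 304 = 6116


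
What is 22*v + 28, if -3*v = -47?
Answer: 1118/3 ≈ 372.67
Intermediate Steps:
v = 47/3 (v = -⅓*(-47) = 47/3 ≈ 15.667)
22*v + 28 = 22*(47/3) + 28 = 1034/3 + 28 = 1118/3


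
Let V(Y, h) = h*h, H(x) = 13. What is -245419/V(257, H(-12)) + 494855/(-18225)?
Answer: -911278354/616005 ≈ -1479.3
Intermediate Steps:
V(Y, h) = h²
-245419/V(257, H(-12)) + 494855/(-18225) = -245419/(13²) + 494855/(-18225) = -245419/169 + 494855*(-1/18225) = -245419*1/169 - 98971/3645 = -245419/169 - 98971/3645 = -911278354/616005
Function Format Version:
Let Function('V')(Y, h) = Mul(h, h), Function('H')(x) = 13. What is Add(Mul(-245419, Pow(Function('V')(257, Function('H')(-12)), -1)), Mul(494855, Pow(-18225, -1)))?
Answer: Rational(-911278354, 616005) ≈ -1479.3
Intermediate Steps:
Function('V')(Y, h) = Pow(h, 2)
Add(Mul(-245419, Pow(Function('V')(257, Function('H')(-12)), -1)), Mul(494855, Pow(-18225, -1))) = Add(Mul(-245419, Pow(Pow(13, 2), -1)), Mul(494855, Pow(-18225, -1))) = Add(Mul(-245419, Pow(169, -1)), Mul(494855, Rational(-1, 18225))) = Add(Mul(-245419, Rational(1, 169)), Rational(-98971, 3645)) = Add(Rational(-245419, 169), Rational(-98971, 3645)) = Rational(-911278354, 616005)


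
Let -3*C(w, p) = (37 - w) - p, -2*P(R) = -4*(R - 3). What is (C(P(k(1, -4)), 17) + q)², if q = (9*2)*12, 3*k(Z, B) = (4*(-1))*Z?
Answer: 3452164/81 ≈ 42619.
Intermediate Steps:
k(Z, B) = -4*Z/3 (k(Z, B) = ((4*(-1))*Z)/3 = (-4*Z)/3 = -4*Z/3)
P(R) = -6 + 2*R (P(R) = -(-2)*(R - 3) = -(-2)*(-3 + R) = -(12 - 4*R)/2 = -6 + 2*R)
C(w, p) = -37/3 + p/3 + w/3 (C(w, p) = -((37 - w) - p)/3 = -(37 - p - w)/3 = -37/3 + p/3 + w/3)
q = 216 (q = 18*12 = 216)
(C(P(k(1, -4)), 17) + q)² = ((-37/3 + (⅓)*17 + (-6 + 2*(-4/3*1))/3) + 216)² = ((-37/3 + 17/3 + (-6 + 2*(-4/3))/3) + 216)² = ((-37/3 + 17/3 + (-6 - 8/3)/3) + 216)² = ((-37/3 + 17/3 + (⅓)*(-26/3)) + 216)² = ((-37/3 + 17/3 - 26/9) + 216)² = (-86/9 + 216)² = (1858/9)² = 3452164/81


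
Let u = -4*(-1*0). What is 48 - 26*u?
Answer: 48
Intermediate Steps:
u = 0 (u = -4*0 = -1*0 = 0)
48 - 26*u = 48 - 26*0 = 48 + 0 = 48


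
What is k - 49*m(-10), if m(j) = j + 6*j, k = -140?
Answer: 3290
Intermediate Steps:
m(j) = 7*j
k - 49*m(-10) = -140 - 343*(-10) = -140 - 49*(-70) = -140 + 3430 = 3290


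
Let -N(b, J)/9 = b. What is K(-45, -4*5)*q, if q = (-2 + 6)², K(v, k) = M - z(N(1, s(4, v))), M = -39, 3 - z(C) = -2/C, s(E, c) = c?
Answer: -6016/9 ≈ -668.44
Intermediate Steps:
N(b, J) = -9*b
z(C) = 3 + 2/C (z(C) = 3 - (-2)/C = 3 + 2/C)
K(v, k) = -376/9 (K(v, k) = -39 - (3 + 2/((-9*1))) = -39 - (3 + 2/(-9)) = -39 - (3 + 2*(-⅑)) = -39 - (3 - 2/9) = -39 - 1*25/9 = -39 - 25/9 = -376/9)
q = 16 (q = 4² = 16)
K(-45, -4*5)*q = -376/9*16 = -6016/9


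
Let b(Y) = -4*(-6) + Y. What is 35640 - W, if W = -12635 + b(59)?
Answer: 48192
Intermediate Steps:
b(Y) = 24 + Y
W = -12552 (W = -12635 + (24 + 59) = -12635 + 83 = -12552)
35640 - W = 35640 - 1*(-12552) = 35640 + 12552 = 48192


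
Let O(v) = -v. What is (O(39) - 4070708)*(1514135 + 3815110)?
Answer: -21694008096015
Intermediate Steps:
(O(39) - 4070708)*(1514135 + 3815110) = (-1*39 - 4070708)*(1514135 + 3815110) = (-39 - 4070708)*5329245 = -4070747*5329245 = -21694008096015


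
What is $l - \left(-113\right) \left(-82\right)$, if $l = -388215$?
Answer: $-397481$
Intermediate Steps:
$l - \left(-113\right) \left(-82\right) = -388215 - \left(-113\right) \left(-82\right) = -388215 - 9266 = -397481$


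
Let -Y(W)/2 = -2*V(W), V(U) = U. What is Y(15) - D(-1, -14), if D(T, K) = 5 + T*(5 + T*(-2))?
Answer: 62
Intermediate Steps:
D(T, K) = 5 + T*(5 - 2*T)
Y(W) = 4*W (Y(W) = -(-4)*W = 4*W)
Y(15) - D(-1, -14) = 4*15 - (5 - 2*(-1)**2 + 5*(-1)) = 60 - (5 - 2*1 - 5) = 60 - (5 - 2 - 5) = 60 - 1*(-2) = 60 + 2 = 62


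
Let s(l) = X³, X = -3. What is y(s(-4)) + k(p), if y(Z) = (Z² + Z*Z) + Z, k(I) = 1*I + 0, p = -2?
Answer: 1429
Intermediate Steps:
s(l) = -27 (s(l) = (-3)³ = -27)
k(I) = I (k(I) = I + 0 = I)
y(Z) = Z + 2*Z² (y(Z) = (Z² + Z²) + Z = 2*Z² + Z = Z + 2*Z²)
y(s(-4)) + k(p) = -27*(1 + 2*(-27)) - 2 = -27*(1 - 54) - 2 = -27*(-53) - 2 = 1431 - 2 = 1429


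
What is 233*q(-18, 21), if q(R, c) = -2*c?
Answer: -9786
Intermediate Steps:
233*q(-18, 21) = 233*(-2*21) = 233*(-42) = -9786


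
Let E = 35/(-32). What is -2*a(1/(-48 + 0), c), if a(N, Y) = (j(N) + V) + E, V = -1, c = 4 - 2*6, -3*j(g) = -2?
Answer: 137/48 ≈ 2.8542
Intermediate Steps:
j(g) = ⅔ (j(g) = -⅓*(-2) = ⅔)
E = -35/32 (E = 35*(-1/32) = -35/32 ≈ -1.0938)
c = -8 (c = 4 - 12 = -8)
a(N, Y) = -137/96 (a(N, Y) = (⅔ - 1) - 35/32 = -⅓ - 35/32 = -137/96)
-2*a(1/(-48 + 0), c) = -2*(-137/96) = 137/48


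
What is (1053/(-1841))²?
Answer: 1108809/3389281 ≈ 0.32715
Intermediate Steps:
(1053/(-1841))² = (1053*(-1/1841))² = (-1053/1841)² = 1108809/3389281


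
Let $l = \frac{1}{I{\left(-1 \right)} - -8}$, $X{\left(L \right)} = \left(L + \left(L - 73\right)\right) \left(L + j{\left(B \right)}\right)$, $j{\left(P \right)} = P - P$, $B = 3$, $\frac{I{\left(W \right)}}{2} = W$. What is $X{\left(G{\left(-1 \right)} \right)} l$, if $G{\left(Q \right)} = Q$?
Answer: $\frac{25}{2} \approx 12.5$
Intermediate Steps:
$I{\left(W \right)} = 2 W$
$j{\left(P \right)} = 0$
$X{\left(L \right)} = L \left(-73 + 2 L\right)$ ($X{\left(L \right)} = \left(L + \left(L - 73\right)\right) \left(L + 0\right) = \left(L + \left(-73 + L\right)\right) L = \left(-73 + 2 L\right) L = L \left(-73 + 2 L\right)$)
$l = \frac{1}{6}$ ($l = \frac{1}{2 \left(-1\right) - -8} = \frac{1}{-2 + 8} = \frac{1}{6} \approx 0.16667$)
$X{\left(G{\left(-1 \right)} \right)} l = - (-73 + 2 \left(-1\right)) \frac{1}{6} = - (-73 - 2) \frac{1}{6} = \left(-1\right) \left(-75\right) \frac{1}{6} = 75 \cdot \frac{1}{6} = \frac{25}{2}$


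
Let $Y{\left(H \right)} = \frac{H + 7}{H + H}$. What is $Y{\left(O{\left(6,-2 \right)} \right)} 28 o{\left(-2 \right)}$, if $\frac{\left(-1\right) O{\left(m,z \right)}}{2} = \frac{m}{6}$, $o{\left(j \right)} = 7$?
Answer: $-245$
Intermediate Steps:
$O{\left(m,z \right)} = - \frac{m}{3}$ ($O{\left(m,z \right)} = - 2 \frac{m}{6} = - \frac{m}{3}$)
$Y{\left(H \right)} = \frac{7 + H}{2 H}$
$Y{\left(O{\left(6,-2 \right)} \right)} 28 o{\left(-2 \right)} = \frac{7 - 2}{2 \left(\left(- \frac{1}{3}\right) 6\right)} 28 \cdot 7 = \frac{7 - 2}{2 \left(-2\right)} 28 \cdot 7 = \frac{1}{2} \left(- \frac{1}{2}\right) 5 \cdot 28 \cdot 7 = \left(- \frac{5}{4}\right) 28 \cdot 7 = \left(-35\right) 7 = -245$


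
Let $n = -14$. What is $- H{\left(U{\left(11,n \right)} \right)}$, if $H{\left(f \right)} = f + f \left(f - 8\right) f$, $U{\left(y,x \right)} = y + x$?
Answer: $102$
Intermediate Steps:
$U{\left(y,x \right)} = x + y$
$H{\left(f \right)} = f + f^{2} \left(-8 + f\right)$ ($H{\left(f \right)} = f + f \left(-8 + f\right) f = f + f^{2} \left(-8 + f\right)$)
$- H{\left(U{\left(11,n \right)} \right)} = - \left(-14 + 11\right) \left(1 + \left(-14 + 11\right)^{2} - 8 \left(-14 + 11\right)\right) = - \left(-3\right) \left(1 + \left(-3\right)^{2} - -24\right) = - \left(-3\right) \left(1 + 9 + 24\right) = - \left(-3\right) 34 = \left(-1\right) \left(-102\right) = 102$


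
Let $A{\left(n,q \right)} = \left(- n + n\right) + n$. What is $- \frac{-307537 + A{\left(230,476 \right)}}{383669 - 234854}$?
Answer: $\frac{307307}{148815} \approx 2.065$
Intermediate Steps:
$A{\left(n,q \right)} = n$ ($A{\left(n,q \right)} = 0 + n = n$)
$- \frac{-307537 + A{\left(230,476 \right)}}{383669 - 234854} = - \frac{-307537 + 230}{383669 - 234854} = - \frac{-307307}{148815} = \left(-1\right) \left(- \frac{307307}{148815}\right) = \frac{307307}{148815}$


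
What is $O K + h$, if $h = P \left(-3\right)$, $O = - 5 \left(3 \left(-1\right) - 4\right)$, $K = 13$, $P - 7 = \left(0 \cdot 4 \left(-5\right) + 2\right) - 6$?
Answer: $446$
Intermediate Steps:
$P = 3$ ($P = 7 - \left(4 - 0 \cdot 4 \left(-5\right)\right) = 7 + \left(\left(0 \left(-5\right) + 2\right) - 6\right) = 7 + \left(\left(0 + 2\right) - 6\right) = 7 + \left(2 - 6\right) = 7 - 4 = 3$)
$O = 35$ ($O = - 5 \left(-3 - 4\right) = \left(-5\right) \left(-7\right) = 35$)
$h = -9$ ($h = 3 \left(-3\right) = -9$)
$O K + h = 35 \cdot 13 - 9 = 455 - 9 = 446$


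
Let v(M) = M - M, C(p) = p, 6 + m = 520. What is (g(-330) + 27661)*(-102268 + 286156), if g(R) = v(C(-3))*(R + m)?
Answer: 5086525968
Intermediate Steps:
m = 514 (m = -6 + 520 = 514)
v(M) = 0
g(R) = 0 (g(R) = 0*(R + 514) = 0*(514 + R) = 0)
(g(-330) + 27661)*(-102268 + 286156) = (0 + 27661)*(-102268 + 286156) = 27661*183888 = 5086525968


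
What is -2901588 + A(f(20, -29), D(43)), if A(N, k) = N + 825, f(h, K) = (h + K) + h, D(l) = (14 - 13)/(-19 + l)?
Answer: -2900752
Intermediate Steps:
D(l) = 1/(-19 + l)
f(h, K) = K + 2*h (f(h, K) = (K + h) + h = K + 2*h)
A(N, k) = 825 + N
-2901588 + A(f(20, -29), D(43)) = -2901588 + (825 + (-29 + 2*20)) = -2901588 + (825 + (-29 + 40)) = -2901588 + (825 + 11) = -2901588 + 836 = -2900752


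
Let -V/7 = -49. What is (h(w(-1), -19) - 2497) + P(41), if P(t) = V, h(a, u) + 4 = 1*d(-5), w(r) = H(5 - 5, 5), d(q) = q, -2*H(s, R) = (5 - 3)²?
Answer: -2163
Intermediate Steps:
H(s, R) = -2 (H(s, R) = -(5 - 3)²/2 = -½*2² = -½*4 = -2)
w(r) = -2
V = 343 (V = -7*(-49) = 343)
h(a, u) = -9 (h(a, u) = -4 + 1*(-5) = -4 - 5 = -9)
P(t) = 343
(h(w(-1), -19) - 2497) + P(41) = (-9 - 2497) + 343 = -2506 + 343 = -2163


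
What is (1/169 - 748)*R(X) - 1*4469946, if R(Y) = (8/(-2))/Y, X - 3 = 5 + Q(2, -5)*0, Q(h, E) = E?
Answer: -1510715337/338 ≈ -4.4696e+6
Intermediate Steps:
X = 8 (X = 3 + (5 - 5*0) = 3 + (5 + 0) = 3 + 5 = 8)
R(Y) = -4/Y (R(Y) = (8*(-1/2))/Y = -4/Y)
(1/169 - 748)*R(X) - 1*4469946 = (1/169 - 748)*(-4/8) - 1*4469946 = (1/169 - 748)*(-4*1/8) - 4469946 = -126411/169*(-1/2) - 4469946 = 126411/338 - 4469946 = -1510715337/338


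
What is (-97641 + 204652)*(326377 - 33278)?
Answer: 31364817089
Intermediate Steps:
(-97641 + 204652)*(326377 - 33278) = 107011*293099 = 31364817089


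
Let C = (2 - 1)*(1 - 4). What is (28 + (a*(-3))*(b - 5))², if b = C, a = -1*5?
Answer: 8464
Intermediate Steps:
a = -5
C = -3 (C = 1*(-3) = -3)
b = -3
(28 + (a*(-3))*(b - 5))² = (28 + (-5*(-3))*(-3 - 5))² = (28 + 15*(-8))² = (28 - 120)² = (-92)² = 8464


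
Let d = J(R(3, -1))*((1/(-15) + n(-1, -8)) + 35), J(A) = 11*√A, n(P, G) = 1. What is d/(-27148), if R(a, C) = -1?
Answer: -539*I/37020 ≈ -0.01456*I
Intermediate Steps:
d = 5929*I/15 (d = (11*√(-1))*((1/(-15) + 1) + 35) = (11*I)*((-1/15 + 1) + 35) = (11*I)*(14/15 + 35) = (11*I)*(539/15) = 5929*I/15 ≈ 395.27*I)
d/(-27148) = (5929*I/15)/(-27148) = (5929*I/15)*(-1/27148) = -539*I/37020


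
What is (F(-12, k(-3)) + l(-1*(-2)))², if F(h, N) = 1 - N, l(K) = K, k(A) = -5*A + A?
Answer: 81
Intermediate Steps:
k(A) = -4*A
(F(-12, k(-3)) + l(-1*(-2)))² = ((1 - (-4)*(-3)) - 1*(-2))² = ((1 - 1*12) + 2)² = ((1 - 12) + 2)² = (-11 + 2)² = (-9)² = 81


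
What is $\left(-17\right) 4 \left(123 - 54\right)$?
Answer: $-4692$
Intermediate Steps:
$\left(-17\right) 4 \left(123 - 54\right) = \left(-68\right) 69 = -4692$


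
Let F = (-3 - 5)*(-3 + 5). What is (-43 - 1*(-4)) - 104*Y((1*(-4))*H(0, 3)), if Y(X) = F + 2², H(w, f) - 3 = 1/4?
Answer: 1209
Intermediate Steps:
H(w, f) = 13/4 (H(w, f) = 3 + 1/4 = 3 + ¼ = 13/4)
F = -16 (F = -8*2 = -16)
Y(X) = -12 (Y(X) = -16 + 2² = -16 + 4 = -12)
(-43 - 1*(-4)) - 104*Y((1*(-4))*H(0, 3)) = (-43 - 1*(-4)) - 104*(-12) = (-43 + 4) + 1248 = -39 + 1248 = 1209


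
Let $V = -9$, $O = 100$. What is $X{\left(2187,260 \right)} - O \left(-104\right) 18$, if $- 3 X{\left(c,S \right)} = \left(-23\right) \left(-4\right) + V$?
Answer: $\frac{561517}{3} \approx 1.8717 \cdot 10^{5}$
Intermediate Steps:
$X{\left(c,S \right)} = - \frac{83}{3}$ ($X{\left(c,S \right)} = - \frac{\left(-23\right) \left(-4\right) - 9}{3} = - \frac{92 - 9}{3} = \left(- \frac{1}{3}\right) 83 = - \frac{83}{3}$)
$X{\left(2187,260 \right)} - O \left(-104\right) 18 = - \frac{83}{3} - 100 \left(-104\right) 18 = - \frac{83}{3} - \left(-10400\right) 18 = - \frac{83}{3} - -187200 = - \frac{83}{3} + 187200 = \frac{561517}{3}$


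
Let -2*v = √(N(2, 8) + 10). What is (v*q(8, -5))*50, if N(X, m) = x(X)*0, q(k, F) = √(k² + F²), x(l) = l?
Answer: -25*√890 ≈ -745.82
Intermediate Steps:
q(k, F) = √(F² + k²)
N(X, m) = 0 (N(X, m) = X*0 = 0)
v = -√10/2 (v = -√(0 + 10)/2 = -√10/2 ≈ -1.5811)
(v*q(8, -5))*50 = ((-√10/2)*√((-5)² + 8²))*50 = ((-√10/2)*√(25 + 64))*50 = ((-√10/2)*√89)*50 = -√890/2*50 = -25*√890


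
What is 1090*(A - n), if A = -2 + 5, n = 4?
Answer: -1090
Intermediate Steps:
A = 3
1090*(A - n) = 1090*(3 - 1*4) = 1090*(3 - 4) = 1090*(-1) = -1090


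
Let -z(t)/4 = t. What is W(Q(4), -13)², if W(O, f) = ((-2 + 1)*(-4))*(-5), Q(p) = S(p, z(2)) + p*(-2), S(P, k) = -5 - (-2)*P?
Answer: 400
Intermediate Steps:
z(t) = -4*t
S(P, k) = -5 + 2*P
Q(p) = -5 (Q(p) = (-5 + 2*p) + p*(-2) = (-5 + 2*p) - 2*p = -5)
W(O, f) = -20 (W(O, f) = -1*(-4)*(-5) = 4*(-5) = -20)
W(Q(4), -13)² = (-20)² = 400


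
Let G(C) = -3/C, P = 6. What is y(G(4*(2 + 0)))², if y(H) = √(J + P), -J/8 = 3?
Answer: -18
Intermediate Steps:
J = -24 (J = -8*3 = -24)
y(H) = 3*I*√2 (y(H) = √(-24 + 6) = √(-18) = 3*I*√2)
y(G(4*(2 + 0)))² = (3*I*√2)² = -18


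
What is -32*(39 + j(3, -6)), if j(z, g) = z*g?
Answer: -672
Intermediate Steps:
j(z, g) = g*z
-32*(39 + j(3, -6)) = -32*(39 - 6*3) = -32*(39 - 18) = -32*21 = -672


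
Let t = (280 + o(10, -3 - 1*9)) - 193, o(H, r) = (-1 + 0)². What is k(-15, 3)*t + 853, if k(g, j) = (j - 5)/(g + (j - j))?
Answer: 12971/15 ≈ 864.73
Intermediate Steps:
o(H, r) = 1 (o(H, r) = (-1)² = 1)
k(g, j) = (-5 + j)/g (k(g, j) = (-5 + j)/(g + 0) = (-5 + j)/g)
t = 88 (t = (280 + 1) - 193 = 281 - 193 = 88)
k(-15, 3)*t + 853 = ((-5 + 3)/(-15))*88 + 853 = -1/15*(-2)*88 + 853 = (2/15)*88 + 853 = 176/15 + 853 = 12971/15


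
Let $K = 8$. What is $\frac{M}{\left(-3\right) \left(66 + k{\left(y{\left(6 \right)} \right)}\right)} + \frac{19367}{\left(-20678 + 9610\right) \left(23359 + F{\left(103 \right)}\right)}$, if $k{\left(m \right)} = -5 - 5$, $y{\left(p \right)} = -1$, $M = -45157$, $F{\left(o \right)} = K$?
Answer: $\frac{46344321593}{172417304} \approx 268.79$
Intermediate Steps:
$F{\left(o \right)} = 8$
$k{\left(m \right)} = -10$ ($k{\left(m \right)} = -5 - 5 = -10$)
$\frac{M}{\left(-3\right) \left(66 + k{\left(y{\left(6 \right)} \right)}\right)} + \frac{19367}{\left(-20678 + 9610\right) \left(23359 + F{\left(103 \right)}\right)} = - \frac{45157}{\left(-3\right) \left(66 - 10\right)} + \frac{19367}{\left(-20678 + 9610\right) \left(23359 + 8\right)} = - \frac{45157}{\left(-3\right) 56} + \frac{19367}{\left(-11068\right) 23367} = - \frac{45157}{-168} + \frac{19367}{-258625956} = \left(-45157\right) \left(- \frac{1}{168}\right) + 19367 \left(- \frac{1}{258625956}\right) = \frac{6451}{24} - \frac{19367}{258625956} = \frac{46344321593}{172417304}$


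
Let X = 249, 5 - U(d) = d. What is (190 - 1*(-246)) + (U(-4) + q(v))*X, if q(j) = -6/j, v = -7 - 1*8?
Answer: 13883/5 ≈ 2776.6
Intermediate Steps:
U(d) = 5 - d
v = -15 (v = -7 - 8 = -15)
(190 - 1*(-246)) + (U(-4) + q(v))*X = (190 - 1*(-246)) + ((5 - 1*(-4)) - 6/(-15))*249 = (190 + 246) + ((5 + 4) - 6*(-1/15))*249 = 436 + (9 + ⅖)*249 = 436 + (47/5)*249 = 436 + 11703/5 = 13883/5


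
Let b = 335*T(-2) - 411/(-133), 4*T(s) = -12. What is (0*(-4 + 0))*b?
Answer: 0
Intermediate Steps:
T(s) = -3 (T(s) = (¼)*(-12) = -3)
b = -133254/133 (b = 335*(-3) - 411/(-133) = -1005 - 411*(-1/133) = -1005 + 411/133 = -133254/133 ≈ -1001.9)
(0*(-4 + 0))*b = (0*(-4 + 0))*(-133254/133) = (0*(-4))*(-133254/133) = 0*(-133254/133) = 0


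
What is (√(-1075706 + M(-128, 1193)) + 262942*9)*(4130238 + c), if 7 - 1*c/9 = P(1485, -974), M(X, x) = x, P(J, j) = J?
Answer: 9742638471408 + 4116936*I*√1074513 ≈ 9.7426e+12 + 4.2676e+9*I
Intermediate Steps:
c = -13302 (c = 63 - 9*1485 = 63 - 13365 = -13302)
(√(-1075706 + M(-128, 1193)) + 262942*9)*(4130238 + c) = (√(-1075706 + 1193) + 262942*9)*(4130238 - 13302) = (√(-1074513) + 2366478)*4116936 = (I*√1074513 + 2366478)*4116936 = (2366478 + I*√1074513)*4116936 = 9742638471408 + 4116936*I*√1074513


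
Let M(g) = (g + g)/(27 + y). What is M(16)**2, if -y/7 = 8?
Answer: 1024/841 ≈ 1.2176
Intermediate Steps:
y = -56 (y = -7*8 = -56)
M(g) = -2*g/29 (M(g) = (g + g)/(27 - 56) = (2*g)/(-29) = (2*g)*(-1/29) = -2*g/29)
M(16)**2 = (-2/29*16)**2 = (-32/29)**2 = 1024/841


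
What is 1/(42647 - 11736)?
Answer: 1/30911 ≈ 3.2351e-5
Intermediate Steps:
1/(42647 - 11736) = 1/30911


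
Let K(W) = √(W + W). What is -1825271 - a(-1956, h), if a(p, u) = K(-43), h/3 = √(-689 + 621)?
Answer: -1825271 - I*√86 ≈ -1.8253e+6 - 9.2736*I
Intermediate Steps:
h = 6*I*√17 (h = 3*√(-689 + 621) = 3*√(-68) = 3*(2*I*√17) = 6*I*√17 ≈ 24.739*I)
K(W) = √2*√W (K(W) = √(2*W) = √2*√W)
a(p, u) = I*√86 (a(p, u) = √2*√(-43) = √2*(I*√43) = I*√86)
-1825271 - a(-1956, h) = -1825271 - I*√86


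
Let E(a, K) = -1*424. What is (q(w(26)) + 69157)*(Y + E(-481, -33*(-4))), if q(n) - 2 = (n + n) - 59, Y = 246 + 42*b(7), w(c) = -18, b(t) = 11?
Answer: 19614176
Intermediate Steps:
Y = 708 (Y = 246 + 42*11 = 246 + 462 = 708)
E(a, K) = -424
q(n) = -57 + 2*n (q(n) = 2 + ((n + n) - 59) = 2 + (2*n - 59) = 2 + (-59 + 2*n) = -57 + 2*n)
(q(w(26)) + 69157)*(Y + E(-481, -33*(-4))) = ((-57 + 2*(-18)) + 69157)*(708 - 424) = ((-57 - 36) + 69157)*284 = (-93 + 69157)*284 = 69064*284 = 19614176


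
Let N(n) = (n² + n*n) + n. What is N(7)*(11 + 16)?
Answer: 2835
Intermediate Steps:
N(n) = n + 2*n² (N(n) = (n² + n²) + n = 2*n² + n = n + 2*n²)
N(7)*(11 + 16) = (7*(1 + 2*7))*(11 + 16) = (7*(1 + 14))*27 = (7*15)*27 = 105*27 = 2835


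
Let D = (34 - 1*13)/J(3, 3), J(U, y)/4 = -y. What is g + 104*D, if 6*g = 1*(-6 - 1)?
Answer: -1099/6 ≈ -183.17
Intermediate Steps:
J(U, y) = -4*y (J(U, y) = 4*(-y) = -4*y)
D = -7/4 (D = (34 - 1*13)/((-4*3)) = (34 - 13)/(-12) = 21*(-1/12) = -7/4 ≈ -1.7500)
g = -7/6 (g = (1*(-6 - 1))/6 = (1*(-7))/6 = (⅙)*(-7) = -7/6 ≈ -1.1667)
g + 104*D = -7/6 + 104*(-7/4) = -7/6 - 182 = -1099/6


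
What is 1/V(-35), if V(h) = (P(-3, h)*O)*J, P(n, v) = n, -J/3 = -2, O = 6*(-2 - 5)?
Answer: 1/756 ≈ 0.0013228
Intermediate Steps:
O = -42 (O = 6*(-7) = -42)
J = 6 (J = -3*(-2) = 6)
V(h) = 756 (V(h) = -3*(-42)*6 = 126*6 = 756)
1/V(-35) = 1/756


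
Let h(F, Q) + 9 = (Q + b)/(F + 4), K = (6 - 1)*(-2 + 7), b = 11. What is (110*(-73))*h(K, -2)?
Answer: 2023560/29 ≈ 69778.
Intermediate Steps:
K = 25 (K = 5*5 = 25)
h(F, Q) = -9 + (11 + Q)/(4 + F) (h(F, Q) = -9 + (Q + 11)/(F + 4) = -9 + (11 + Q)/(4 + F))
(110*(-73))*h(K, -2) = (110*(-73))*((-25 - 2 - 9*25)/(4 + 25)) = -8030*(-25 - 2 - 225)/29 = -8030*(-252)/29 = -8030*(-252/29) = 2023560/29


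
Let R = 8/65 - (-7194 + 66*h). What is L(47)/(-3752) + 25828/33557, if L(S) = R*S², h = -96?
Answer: -32592823724757/4091940580 ≈ -7965.1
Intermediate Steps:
R = 879458/65 (R = 8/65 - 66/(1/(-96 - 109)) = 8*(1/65) - 66/(1/(-205)) = 8/65 - 66/(-1/205) = 8/65 - 66*(-205) = 8/65 + 13530 = 879458/65 ≈ 13530.)
L(S) = 879458*S²/65
L(47)/(-3752) + 25828/33557 = ((879458/65)*47²)/(-3752) + 25828/33557 = ((879458/65)*2209)*(-1/3752) + 25828*(1/33557) = (1942722722/65)*(-1/3752) + 25828/33557 = -971361361/121940 + 25828/33557 = -32592823724757/4091940580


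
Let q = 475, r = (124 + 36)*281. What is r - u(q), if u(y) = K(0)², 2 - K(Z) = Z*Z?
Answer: 44956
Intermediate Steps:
r = 44960 (r = 160*281 = 44960)
K(Z) = 2 - Z² (K(Z) = 2 - Z*Z = 2 - Z²)
u(y) = 4 (u(y) = (2 - 1*0²)² = (2 - 1*0)² = (2 + 0)² = 2² = 4)
r - u(q) = 44960 - 1*4 = 44960 - 4 = 44956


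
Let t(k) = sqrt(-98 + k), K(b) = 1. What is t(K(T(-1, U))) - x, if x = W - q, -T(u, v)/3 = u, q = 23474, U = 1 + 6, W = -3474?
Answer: 26948 + I*sqrt(97) ≈ 26948.0 + 9.8489*I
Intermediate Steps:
U = 7
T(u, v) = -3*u
x = -26948 (x = -3474 - 1*23474 = -3474 - 23474 = -26948)
t(K(T(-1, U))) - x = sqrt(-98 + 1) - 1*(-26948) = sqrt(-97) + 26948 = I*sqrt(97) + 26948 = 26948 + I*sqrt(97)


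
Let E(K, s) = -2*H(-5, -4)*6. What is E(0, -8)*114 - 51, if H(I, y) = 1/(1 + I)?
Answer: 291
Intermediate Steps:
E(K, s) = 3 (E(K, s) = -2/(1 - 5)*6 = -2/(-4)*6 = -2*(-1/4)*6 = (1/2)*6 = 3)
E(0, -8)*114 - 51 = 3*114 - 51 = 342 - 51 = 291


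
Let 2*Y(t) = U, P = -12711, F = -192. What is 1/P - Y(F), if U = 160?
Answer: -1016881/12711 ≈ -80.000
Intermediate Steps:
Y(t) = 80 (Y(t) = (1/2)*160 = 80)
1/P - Y(F) = 1/(-12711) - 1*80 = -1/12711 - 80 = -1016881/12711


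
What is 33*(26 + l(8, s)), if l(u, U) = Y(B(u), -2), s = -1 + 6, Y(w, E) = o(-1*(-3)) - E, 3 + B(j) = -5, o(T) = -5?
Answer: 759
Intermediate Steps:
B(j) = -8 (B(j) = -3 - 5 = -8)
Y(w, E) = -5 - E
s = 5
l(u, U) = -3 (l(u, U) = -5 - 1*(-2) = -5 + 2 = -3)
33*(26 + l(8, s)) = 33*(26 - 3) = 33*23 = 759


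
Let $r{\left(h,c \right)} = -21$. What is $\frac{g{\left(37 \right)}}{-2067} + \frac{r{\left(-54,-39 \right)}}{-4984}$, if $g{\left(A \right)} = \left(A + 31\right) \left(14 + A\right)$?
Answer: $- \frac{821005}{490568} \approx -1.6736$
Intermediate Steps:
$g{\left(A \right)} = \left(14 + A\right) \left(31 + A\right)$ ($g{\left(A \right)} = \left(31 + A\right) \left(14 + A\right) = \left(14 + A\right) \left(31 + A\right)$)
$\frac{g{\left(37 \right)}}{-2067} + \frac{r{\left(-54,-39 \right)}}{-4984} = \frac{434 + 37^{2} + 45 \cdot 37}{-2067} - \frac{21}{-4984} = \left(434 + 1369 + 1665\right) \left(- \frac{1}{2067}\right) - - \frac{3}{712} = 3468 \left(- \frac{1}{2067}\right) + \frac{3}{712} = - \frac{1156}{689} + \frac{3}{712} = - \frac{821005}{490568}$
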